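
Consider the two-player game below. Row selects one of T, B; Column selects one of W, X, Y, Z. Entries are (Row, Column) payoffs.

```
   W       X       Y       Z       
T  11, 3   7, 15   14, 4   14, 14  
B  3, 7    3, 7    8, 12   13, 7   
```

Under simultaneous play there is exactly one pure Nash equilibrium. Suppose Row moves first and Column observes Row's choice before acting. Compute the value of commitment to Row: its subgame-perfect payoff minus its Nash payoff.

1

Column best-responds to each possible Row move:
- T → Column plays X (best of 3, 15, 4, 14); Row gets 7.
- B → Column plays Y (best of 7, 7, 12, 7); Row gets 8.
Among 7, 8, the best is 8 at B. Subgame-perfect outcome: (B, Y) with payoffs (8, 12).
Under simultaneous play:
Row's best replies: W→T; X→T; Y→T; Z→T.
Column's best replies: T→X; B→Y.
The unique mutual best reply is (T, X), giving (7, 15).
Row's commitment gain: 8 − 7 = 1.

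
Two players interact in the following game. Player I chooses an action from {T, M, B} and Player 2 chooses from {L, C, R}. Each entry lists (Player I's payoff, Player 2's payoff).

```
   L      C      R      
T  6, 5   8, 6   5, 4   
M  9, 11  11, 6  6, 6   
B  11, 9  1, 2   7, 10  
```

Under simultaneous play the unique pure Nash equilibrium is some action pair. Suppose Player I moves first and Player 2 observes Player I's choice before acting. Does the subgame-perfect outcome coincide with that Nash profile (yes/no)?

no

Work backward from Player 2's decision.
- T: BR = C, leader payoff 8.
- M: BR = L, leader payoff 9.
- B: BR = R, leader payoff 7.
Player I's induced payoffs are 8, 9, 7, so Player I commits to M. Subgame-perfect outcome: (M, L) with payoffs (9, 11).
For the simultaneous game, intersect best replies.
Player I's best replies: L→B; C→M; R→B.
Player 2's best replies: T→C; M→L; B→R.
Only (B, R) has each player best-responding; Nash payoffs (7, 10).
Sequential outcome (M, L) differs from the Nash profile (B, R).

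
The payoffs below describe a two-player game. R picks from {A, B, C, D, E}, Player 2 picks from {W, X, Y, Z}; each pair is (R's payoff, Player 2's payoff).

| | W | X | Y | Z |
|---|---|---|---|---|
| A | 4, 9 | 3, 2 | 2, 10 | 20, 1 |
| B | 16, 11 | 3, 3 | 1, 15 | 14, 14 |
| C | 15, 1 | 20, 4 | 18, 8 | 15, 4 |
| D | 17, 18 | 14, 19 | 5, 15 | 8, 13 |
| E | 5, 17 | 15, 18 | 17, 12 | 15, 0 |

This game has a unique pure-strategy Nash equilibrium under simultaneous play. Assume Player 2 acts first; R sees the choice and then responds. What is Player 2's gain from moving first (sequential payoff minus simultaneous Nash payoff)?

10

Solve by backward induction (Player 2 leads).
- W: R compares 4, 16, 15, 17, 5 and picks D; Player 2 would get 18.
- X: R compares 3, 3, 20, 14, 15 and picks C; Player 2 would get 4.
- Y: R compares 2, 1, 18, 5, 17 and picks C; Player 2 would get 8.
- Z: R compares 20, 14, 15, 8, 15 and picks A; Player 2 would get 1.
Player 2's induced payoffs are 18, 4, 8, 1, so Player 2 commits to W. Subgame-perfect outcome: (D, W) with payoffs (17, 18).
Now find the simultaneous Nash equilibrium.
R's best replies: W→D; X→C; Y→C; Z→A.
Player 2's best replies: A→Y; B→Y; C→Y; D→X; E→X.
Only (C, Y) has each player best-responding; Nash payoffs (18, 8).
Player 2's commitment gain: 18 − 8 = 10.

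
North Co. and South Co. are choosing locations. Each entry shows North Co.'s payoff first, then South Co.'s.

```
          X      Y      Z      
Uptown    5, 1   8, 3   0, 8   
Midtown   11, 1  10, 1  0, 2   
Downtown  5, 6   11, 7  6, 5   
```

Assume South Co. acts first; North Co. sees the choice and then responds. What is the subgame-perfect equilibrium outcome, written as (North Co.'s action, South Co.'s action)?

(Downtown, Y)

North Co. best-responds to each possible South Co. move:
- X: North Co. compares 5, 11, 5 and picks Midtown; South Co. would get 1.
- Y: North Co. compares 8, 10, 11 and picks Downtown; South Co. would get 7.
- Z: North Co. compares 0, 0, 6 and picks Downtown; South Co. would get 5.
Among 1, 7, 5, the best is 7 at Y. Subgame-perfect outcome: (Downtown, Y) with payoffs (11, 7).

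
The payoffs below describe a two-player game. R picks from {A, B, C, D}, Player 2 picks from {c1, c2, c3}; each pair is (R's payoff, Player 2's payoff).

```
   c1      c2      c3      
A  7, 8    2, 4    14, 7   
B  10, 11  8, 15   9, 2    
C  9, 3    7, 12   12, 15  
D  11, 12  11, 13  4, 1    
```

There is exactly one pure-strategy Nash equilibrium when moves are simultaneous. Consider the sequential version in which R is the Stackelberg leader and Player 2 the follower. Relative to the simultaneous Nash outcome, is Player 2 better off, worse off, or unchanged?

better off

Player 2 best-responds to each possible R move:
- A: Player 2 compares 8, 4, 7 and picks c1; R would get 7.
- B: Player 2 compares 11, 15, 2 and picks c2; R would get 8.
- C: Player 2 compares 3, 12, 15 and picks c3; R would get 12.
- D: Player 2 compares 12, 13, 1 and picks c2; R would get 11.
Maximizing over 7, 8, 12, 11, R chooses C. Subgame-perfect outcome: (C, c3) with payoffs (12, 15).
For the simultaneous game, intersect best replies.
R's best replies: c1→D; c2→D; c3→A.
Player 2's best replies: A→c1; B→c2; C→c3; D→c2.
Only (D, c2) has each player best-responding; Nash payoffs (11, 13).
Player 2 earns 15 sequentially versus 13 at the Nash outcome: better off.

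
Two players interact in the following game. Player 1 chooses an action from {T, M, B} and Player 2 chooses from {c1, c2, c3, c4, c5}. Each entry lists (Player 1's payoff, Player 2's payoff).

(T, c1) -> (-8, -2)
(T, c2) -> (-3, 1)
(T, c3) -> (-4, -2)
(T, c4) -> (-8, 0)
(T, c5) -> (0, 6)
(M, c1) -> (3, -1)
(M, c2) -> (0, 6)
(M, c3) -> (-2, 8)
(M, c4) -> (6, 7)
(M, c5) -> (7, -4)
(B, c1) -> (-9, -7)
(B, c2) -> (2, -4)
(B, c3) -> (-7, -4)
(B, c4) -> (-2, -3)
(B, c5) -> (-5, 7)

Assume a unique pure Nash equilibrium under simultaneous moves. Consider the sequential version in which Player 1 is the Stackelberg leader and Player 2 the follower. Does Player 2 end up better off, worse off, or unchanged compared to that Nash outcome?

Work backward from Player 2's decision.
- T → Player 2 plays c5 (best of -2, 1, -2, 0, 6); Player 1 gets 0.
- M → Player 2 plays c3 (best of -1, 6, 8, 7, -4); Player 1 gets -2.
- B → Player 2 plays c5 (best of -7, -4, -4, -3, 7); Player 1 gets -5.
Player 1's induced payoffs are 0, -2, -5, so Player 1 commits to T. Subgame-perfect outcome: (T, c5) with payoffs (0, 6).
For the simultaneous game, intersect best replies.
Player 1's best replies: c1→M; c2→B; c3→M; c4→M; c5→M.
Player 2's best replies: T→c5; M→c3; B→c5.
The unique mutual best reply is (M, c3), giving (-2, 8).
Player 2 earns 6 sequentially versus 8 at the Nash outcome: worse off.

worse off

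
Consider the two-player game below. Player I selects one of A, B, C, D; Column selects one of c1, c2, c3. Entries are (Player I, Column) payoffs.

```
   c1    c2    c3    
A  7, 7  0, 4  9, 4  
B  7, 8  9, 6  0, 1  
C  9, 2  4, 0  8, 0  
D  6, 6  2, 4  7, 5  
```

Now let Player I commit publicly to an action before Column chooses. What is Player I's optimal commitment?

C

Backward induction with Player I moving first.
- A: BR = c1, leader payoff 7.
- B: BR = c1, leader payoff 7.
- C: BR = c1, leader payoff 9.
- D: BR = c1, leader payoff 6.
Among 7, 7, 9, 6, the best is 9 at C. Subgame-perfect outcome: (C, c1) with payoffs (9, 2).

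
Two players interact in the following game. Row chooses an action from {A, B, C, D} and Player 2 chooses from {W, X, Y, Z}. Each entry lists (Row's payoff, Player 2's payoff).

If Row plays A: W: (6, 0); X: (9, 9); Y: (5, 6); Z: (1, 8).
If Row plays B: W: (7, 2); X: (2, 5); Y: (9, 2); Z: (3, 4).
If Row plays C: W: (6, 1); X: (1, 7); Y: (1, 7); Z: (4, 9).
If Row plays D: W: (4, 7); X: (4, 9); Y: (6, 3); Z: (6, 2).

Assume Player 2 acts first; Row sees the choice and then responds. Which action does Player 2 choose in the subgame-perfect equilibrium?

Solve by backward induction (Player 2 leads).
- W: BR = B, leader payoff 2.
- X: BR = A, leader payoff 9.
- Y: BR = B, leader payoff 2.
- Z: BR = D, leader payoff 2.
Player 2's induced payoffs are 2, 9, 2, 2, so Player 2 commits to X. Subgame-perfect outcome: (A, X) with payoffs (9, 9).

X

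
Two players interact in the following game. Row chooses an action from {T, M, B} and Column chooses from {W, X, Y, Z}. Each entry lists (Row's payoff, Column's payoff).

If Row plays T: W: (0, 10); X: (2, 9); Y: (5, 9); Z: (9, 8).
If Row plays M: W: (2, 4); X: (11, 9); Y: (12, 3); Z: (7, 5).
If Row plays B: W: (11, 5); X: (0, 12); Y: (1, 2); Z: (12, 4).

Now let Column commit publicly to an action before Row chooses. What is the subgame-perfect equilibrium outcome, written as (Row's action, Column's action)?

Backward induction with Column moving first.
- W: Row compares 0, 2, 11 and picks B; Column would get 5.
- X: Row compares 2, 11, 0 and picks M; Column would get 9.
- Y: Row compares 5, 12, 1 and picks M; Column would get 3.
- Z: Row compares 9, 7, 12 and picks B; Column would get 4.
Among 5, 9, 3, 4, the best is 9 at X. Subgame-perfect outcome: (M, X) with payoffs (11, 9).

(M, X)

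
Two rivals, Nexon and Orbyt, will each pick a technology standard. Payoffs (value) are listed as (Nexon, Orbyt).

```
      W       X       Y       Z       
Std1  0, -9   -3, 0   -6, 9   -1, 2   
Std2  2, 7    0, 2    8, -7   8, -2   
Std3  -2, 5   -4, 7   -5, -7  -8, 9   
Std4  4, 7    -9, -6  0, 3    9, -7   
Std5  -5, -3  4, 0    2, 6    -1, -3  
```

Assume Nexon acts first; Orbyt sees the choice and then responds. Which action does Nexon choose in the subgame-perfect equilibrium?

Std4

Orbyt best-responds to each possible Nexon move:
- Std1 → Orbyt plays Y (best of -9, 0, 9, 2); Nexon gets -6.
- Std2 → Orbyt plays W (best of 7, 2, -7, -2); Nexon gets 2.
- Std3 → Orbyt plays Z (best of 5, 7, -7, 9); Nexon gets -8.
- Std4 → Orbyt plays W (best of 7, -6, 3, -7); Nexon gets 4.
- Std5 → Orbyt plays Y (best of -3, 0, 6, -3); Nexon gets 2.
Nexon's induced payoffs are -6, 2, -8, 4, 2, so Nexon commits to Std4. Subgame-perfect outcome: (Std4, W) with payoffs (4, 7).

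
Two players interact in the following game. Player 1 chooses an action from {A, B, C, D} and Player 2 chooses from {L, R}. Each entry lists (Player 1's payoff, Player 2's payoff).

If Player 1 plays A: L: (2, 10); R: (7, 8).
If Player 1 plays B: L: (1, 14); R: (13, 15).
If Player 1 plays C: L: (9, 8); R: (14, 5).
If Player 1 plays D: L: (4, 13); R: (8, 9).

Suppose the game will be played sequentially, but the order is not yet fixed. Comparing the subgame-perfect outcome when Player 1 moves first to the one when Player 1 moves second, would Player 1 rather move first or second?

first

If Player 1 leads: Player 2's best replies are A→L, B→R, C→L, D→L; Player 1's induced payoffs 2, 13, 9, 4; outcome (B, R), payoffs (13, 15).
If Player 2 leads: Player 1's best replies are L→C, R→C; Player 2's induced payoffs 8, 5; outcome (C, L), payoffs (9, 8).
Player 1 gets 13 moving first and 9 moving second, so Player 1 prefers to move first.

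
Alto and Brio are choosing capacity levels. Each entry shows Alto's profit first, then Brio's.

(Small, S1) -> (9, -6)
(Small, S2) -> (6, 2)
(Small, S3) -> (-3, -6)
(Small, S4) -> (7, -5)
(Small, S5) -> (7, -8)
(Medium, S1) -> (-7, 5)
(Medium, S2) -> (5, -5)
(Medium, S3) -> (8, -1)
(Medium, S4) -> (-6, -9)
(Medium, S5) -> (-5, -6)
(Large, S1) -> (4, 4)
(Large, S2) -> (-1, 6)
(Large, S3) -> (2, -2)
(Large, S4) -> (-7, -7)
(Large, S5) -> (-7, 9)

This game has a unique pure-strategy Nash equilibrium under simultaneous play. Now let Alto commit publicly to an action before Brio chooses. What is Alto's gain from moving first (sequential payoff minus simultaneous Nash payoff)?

0

Work backward from Brio's decision.
- Small: Brio compares -6, 2, -6, -5, -8 and picks S2; Alto would get 6.
- Medium: Brio compares 5, -5, -1, -9, -6 and picks S1; Alto would get -7.
- Large: Brio compares 4, 6, -2, -7, 9 and picks S5; Alto would get -7.
Among 6, -7, -7, the best is 6 at Small. Subgame-perfect outcome: (Small, S2) with payoffs (6, 2).
Under simultaneous play:
Alto's best replies: S1→Small; S2→Small; S3→Medium; S4→Small; S5→Small.
Brio's best replies: Small→S2; Medium→S1; Large→S5.
Only (Small, S2) has each player best-responding; Nash payoffs (6, 2).
Alto's commitment gain: 6 − 6 = 0.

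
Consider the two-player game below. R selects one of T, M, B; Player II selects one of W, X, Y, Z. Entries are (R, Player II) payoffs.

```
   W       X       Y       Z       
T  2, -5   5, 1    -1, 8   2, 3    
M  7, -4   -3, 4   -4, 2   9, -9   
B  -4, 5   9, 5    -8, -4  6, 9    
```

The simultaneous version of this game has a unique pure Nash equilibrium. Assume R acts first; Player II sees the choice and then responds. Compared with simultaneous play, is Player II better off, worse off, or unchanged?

Solve by backward induction (R leads).
- T → Player II plays Y (best of -5, 1, 8, 3); R gets -1.
- M → Player II plays X (best of -4, 4, 2, -9); R gets -3.
- B → Player II plays Z (best of 5, 5, -4, 9); R gets 6.
R's induced payoffs are -1, -3, 6, so R commits to B. Subgame-perfect outcome: (B, Z) with payoffs (6, 9).
Under simultaneous play:
R's best replies: W→M; X→B; Y→T; Z→M.
Player II's best replies: T→Y; M→X; B→Z.
The unique mutual best reply is (T, Y), giving (-1, 8).
Player II earns 9 sequentially versus 8 at the Nash outcome: better off.

better off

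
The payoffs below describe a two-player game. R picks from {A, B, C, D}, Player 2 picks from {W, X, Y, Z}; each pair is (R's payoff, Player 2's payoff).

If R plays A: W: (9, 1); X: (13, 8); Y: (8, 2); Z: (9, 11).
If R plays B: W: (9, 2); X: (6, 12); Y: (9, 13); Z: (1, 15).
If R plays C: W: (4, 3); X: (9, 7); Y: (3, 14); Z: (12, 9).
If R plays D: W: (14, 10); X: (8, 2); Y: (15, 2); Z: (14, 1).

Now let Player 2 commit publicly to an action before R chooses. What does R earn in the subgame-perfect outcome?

14

Solve by backward induction (Player 2 leads).
- W: BR = D, leader payoff 10.
- X: BR = A, leader payoff 8.
- Y: BR = D, leader payoff 2.
- Z: BR = D, leader payoff 1.
Among 10, 8, 2, 1, the best is 10 at W. Subgame-perfect outcome: (D, W) with payoffs (14, 10).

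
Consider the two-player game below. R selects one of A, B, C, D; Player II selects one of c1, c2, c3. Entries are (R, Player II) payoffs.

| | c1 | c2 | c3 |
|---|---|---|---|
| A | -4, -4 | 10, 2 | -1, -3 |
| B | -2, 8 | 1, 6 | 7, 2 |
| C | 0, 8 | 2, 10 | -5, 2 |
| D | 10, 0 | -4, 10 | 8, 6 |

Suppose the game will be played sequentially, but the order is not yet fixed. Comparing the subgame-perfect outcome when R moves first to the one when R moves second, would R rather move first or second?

first

If R leads: Player II's best replies are A→c2, B→c1, C→c2, D→c2; R's induced payoffs 10, -2, 2, -4; outcome (A, c2), payoffs (10, 2).
If Player II leads: R's best replies are c1→D, c2→A, c3→D; Player II's induced payoffs 0, 2, 6; outcome (D, c3), payoffs (8, 6).
R gets 10 moving first and 8 moving second, so R prefers to move first.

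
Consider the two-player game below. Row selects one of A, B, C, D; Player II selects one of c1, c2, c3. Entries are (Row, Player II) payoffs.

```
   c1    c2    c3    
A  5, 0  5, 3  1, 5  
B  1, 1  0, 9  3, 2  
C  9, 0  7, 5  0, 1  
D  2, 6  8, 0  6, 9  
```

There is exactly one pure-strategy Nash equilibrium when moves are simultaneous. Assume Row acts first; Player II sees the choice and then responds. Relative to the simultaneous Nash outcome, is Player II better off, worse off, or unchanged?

Backward induction with Row moving first.
- A: Player II compares 0, 3, 5 and picks c3; Row would get 1.
- B: Player II compares 1, 9, 2 and picks c2; Row would get 0.
- C: Player II compares 0, 5, 1 and picks c2; Row would get 7.
- D: Player II compares 6, 0, 9 and picks c3; Row would get 6.
Among 1, 0, 7, 6, the best is 7 at C. Subgame-perfect outcome: (C, c2) with payoffs (7, 5).
Under simultaneous play:
Row's best replies: c1→C; c2→D; c3→D.
Player II's best replies: A→c3; B→c2; C→c2; D→c3.
Only (D, c3) has each player best-responding; Nash payoffs (6, 9).
Player II earns 5 sequentially versus 9 at the Nash outcome: worse off.

worse off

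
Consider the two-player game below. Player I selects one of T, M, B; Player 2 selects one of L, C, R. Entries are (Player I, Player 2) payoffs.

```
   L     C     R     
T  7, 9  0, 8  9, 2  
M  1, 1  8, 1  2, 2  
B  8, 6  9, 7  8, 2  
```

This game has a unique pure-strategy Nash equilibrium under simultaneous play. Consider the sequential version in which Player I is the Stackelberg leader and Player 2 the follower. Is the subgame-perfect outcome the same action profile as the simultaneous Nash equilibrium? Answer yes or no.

Player 2 best-responds to each possible Player I move:
- T: Player 2 compares 9, 8, 2 and picks L; Player I would get 7.
- M: Player 2 compares 1, 1, 2 and picks R; Player I would get 2.
- B: Player 2 compares 6, 7, 2 and picks C; Player I would get 9.
Player I's induced payoffs are 7, 2, 9, so Player I commits to B. Subgame-perfect outcome: (B, C) with payoffs (9, 7).
Now find the simultaneous Nash equilibrium.
Player I's best replies: L→B; C→B; R→T.
Player 2's best replies: T→L; M→R; B→C.
Only (B, C) has each player best-responding; Nash payoffs (9, 7).
Sequential outcome (B, C) coincides with the Nash profile (B, C).

yes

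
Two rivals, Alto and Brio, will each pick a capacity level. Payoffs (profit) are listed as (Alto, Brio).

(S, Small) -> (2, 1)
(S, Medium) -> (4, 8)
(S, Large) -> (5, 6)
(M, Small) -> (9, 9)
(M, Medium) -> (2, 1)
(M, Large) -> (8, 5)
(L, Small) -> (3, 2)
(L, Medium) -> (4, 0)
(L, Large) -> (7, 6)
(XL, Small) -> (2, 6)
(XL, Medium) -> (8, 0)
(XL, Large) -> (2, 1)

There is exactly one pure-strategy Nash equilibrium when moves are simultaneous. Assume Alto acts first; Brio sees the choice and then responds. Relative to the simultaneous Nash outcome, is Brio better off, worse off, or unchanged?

unchanged

Work backward from Brio's decision.
- S: BR = Medium, leader payoff 4.
- M: BR = Small, leader payoff 9.
- L: BR = Large, leader payoff 7.
- XL: BR = Small, leader payoff 2.
Alto's induced payoffs are 4, 9, 7, 2, so Alto commits to M. Subgame-perfect outcome: (M, Small) with payoffs (9, 9).
Now find the simultaneous Nash equilibrium.
Alto's best replies: Small→M; Medium→XL; Large→M.
Brio's best replies: S→Medium; M→Small; L→Large; XL→Small.
Only (M, Small) has each player best-responding; Nash payoffs (9, 9).
Brio earns 9 sequentially versus 9 at the Nash outcome: unchanged.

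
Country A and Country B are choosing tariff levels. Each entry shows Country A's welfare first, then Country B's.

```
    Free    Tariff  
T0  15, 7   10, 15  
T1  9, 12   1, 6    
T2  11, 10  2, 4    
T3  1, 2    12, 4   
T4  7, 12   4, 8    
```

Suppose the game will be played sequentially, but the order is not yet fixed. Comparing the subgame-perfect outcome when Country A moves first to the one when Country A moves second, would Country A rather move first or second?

second

If Country A leads: Country B's best replies are T0→Tariff, T1→Free, T2→Free, T3→Tariff, T4→Free; Country A's induced payoffs 10, 9, 11, 12, 7; outcome (T3, Tariff), payoffs (12, 4).
If Country B leads: Country A's best replies are Free→T0, Tariff→T3; Country B's induced payoffs 7, 4; outcome (T0, Free), payoffs (15, 7).
Country A gets 12 moving first and 15 moving second, so Country A prefers to move second.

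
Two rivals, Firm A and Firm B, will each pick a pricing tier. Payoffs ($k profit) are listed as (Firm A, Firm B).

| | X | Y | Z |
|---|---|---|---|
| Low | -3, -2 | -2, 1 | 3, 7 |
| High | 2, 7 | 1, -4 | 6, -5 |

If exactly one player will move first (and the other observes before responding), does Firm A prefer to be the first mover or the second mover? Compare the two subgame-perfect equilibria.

first

If Firm A leads: Firm B's best replies are Low→Z, High→X; Firm A's induced payoffs 3, 2; outcome (Low, Z), payoffs (3, 7).
If Firm B leads: Firm A's best replies are X→High, Y→High, Z→High; Firm B's induced payoffs 7, -4, -5; outcome (High, X), payoffs (2, 7).
Firm A gets 3 moving first and 2 moving second, so Firm A prefers to move first.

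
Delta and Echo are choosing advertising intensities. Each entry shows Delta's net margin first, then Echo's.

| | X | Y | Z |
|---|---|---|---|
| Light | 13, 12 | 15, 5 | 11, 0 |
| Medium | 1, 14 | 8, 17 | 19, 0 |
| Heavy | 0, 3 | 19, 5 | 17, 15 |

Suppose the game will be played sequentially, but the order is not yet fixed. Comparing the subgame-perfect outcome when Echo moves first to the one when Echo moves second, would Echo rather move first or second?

If Delta leads: Echo's best replies are Light→X, Medium→Y, Heavy→Z; Delta's induced payoffs 13, 8, 17; outcome (Heavy, Z), payoffs (17, 15).
If Echo leads: Delta's best replies are X→Light, Y→Heavy, Z→Medium; Echo's induced payoffs 12, 5, 0; outcome (Light, X), payoffs (13, 12).
Echo gets 12 moving first and 15 moving second, so Echo prefers to move second.

second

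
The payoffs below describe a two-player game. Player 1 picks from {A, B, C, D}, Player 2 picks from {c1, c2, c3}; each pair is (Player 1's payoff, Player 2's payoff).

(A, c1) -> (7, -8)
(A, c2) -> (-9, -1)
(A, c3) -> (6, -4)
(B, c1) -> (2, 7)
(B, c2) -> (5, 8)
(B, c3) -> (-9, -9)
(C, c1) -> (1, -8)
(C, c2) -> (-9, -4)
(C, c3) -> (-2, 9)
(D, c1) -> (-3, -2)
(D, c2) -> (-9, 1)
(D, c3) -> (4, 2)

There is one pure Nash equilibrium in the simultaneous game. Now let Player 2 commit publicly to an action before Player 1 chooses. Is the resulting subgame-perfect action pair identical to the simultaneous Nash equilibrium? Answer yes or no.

Solve by backward induction (Player 2 leads).
- c1: BR = A, leader payoff -8.
- c2: BR = B, leader payoff 8.
- c3: BR = A, leader payoff -4.
Maximizing over -8, 8, -4, Player 2 chooses c2. Subgame-perfect outcome: (B, c2) with payoffs (5, 8).
Now find the simultaneous Nash equilibrium.
Player 1's best replies: c1→A; c2→B; c3→A.
Player 2's best replies: A→c2; B→c2; C→c3; D→c3.
The unique mutual best reply is (B, c2), giving (5, 8).
Sequential outcome (B, c2) coincides with the Nash profile (B, c2).

yes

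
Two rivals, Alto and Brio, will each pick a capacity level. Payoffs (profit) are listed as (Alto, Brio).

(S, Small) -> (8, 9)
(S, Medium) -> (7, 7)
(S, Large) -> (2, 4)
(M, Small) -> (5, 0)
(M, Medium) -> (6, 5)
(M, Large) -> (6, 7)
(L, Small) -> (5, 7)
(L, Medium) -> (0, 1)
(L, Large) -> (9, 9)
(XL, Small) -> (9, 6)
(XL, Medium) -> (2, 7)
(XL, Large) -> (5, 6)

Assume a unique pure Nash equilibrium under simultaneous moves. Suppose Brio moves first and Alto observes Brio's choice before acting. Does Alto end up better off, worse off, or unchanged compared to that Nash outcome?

Backward induction with Brio moving first.
- Small → Alto plays XL (best of 8, 5, 5, 9); Brio gets 6.
- Medium → Alto plays S (best of 7, 6, 0, 2); Brio gets 7.
- Large → Alto plays L (best of 2, 6, 9, 5); Brio gets 9.
Maximizing over 6, 7, 9, Brio chooses Large. Subgame-perfect outcome: (L, Large) with payoffs (9, 9).
Now find the simultaneous Nash equilibrium.
Alto's best replies: Small→XL; Medium→S; Large→L.
Brio's best replies: S→Small; M→Large; L→Large; XL→Medium.
Only (L, Large) has each player best-responding; Nash payoffs (9, 9).
Alto earns 9 sequentially versus 9 at the Nash outcome: unchanged.

unchanged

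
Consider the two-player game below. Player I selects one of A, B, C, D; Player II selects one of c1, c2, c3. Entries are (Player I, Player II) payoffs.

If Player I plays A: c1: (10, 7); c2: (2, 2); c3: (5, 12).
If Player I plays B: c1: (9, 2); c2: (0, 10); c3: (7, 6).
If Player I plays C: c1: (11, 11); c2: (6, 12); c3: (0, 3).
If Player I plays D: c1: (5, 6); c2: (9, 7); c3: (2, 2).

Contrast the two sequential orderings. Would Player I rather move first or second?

If Player I leads: Player II's best replies are A→c3, B→c2, C→c2, D→c2; Player I's induced payoffs 5, 0, 6, 9; outcome (D, c2), payoffs (9, 7).
If Player II leads: Player I's best replies are c1→C, c2→D, c3→B; Player II's induced payoffs 11, 7, 6; outcome (C, c1), payoffs (11, 11).
Player I gets 9 moving first and 11 moving second, so Player I prefers to move second.

second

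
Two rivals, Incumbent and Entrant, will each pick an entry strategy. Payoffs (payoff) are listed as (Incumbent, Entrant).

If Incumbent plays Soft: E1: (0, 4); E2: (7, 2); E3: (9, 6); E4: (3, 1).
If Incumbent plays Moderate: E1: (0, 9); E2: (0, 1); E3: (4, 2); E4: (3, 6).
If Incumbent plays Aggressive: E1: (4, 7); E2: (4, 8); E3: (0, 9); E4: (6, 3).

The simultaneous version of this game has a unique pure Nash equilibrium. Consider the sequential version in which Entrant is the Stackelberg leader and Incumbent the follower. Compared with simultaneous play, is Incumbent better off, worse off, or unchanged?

worse off

Work backward from Incumbent's decision.
- E1 → Incumbent plays Aggressive (best of 0, 0, 4); Entrant gets 7.
- E2 → Incumbent plays Soft (best of 7, 0, 4); Entrant gets 2.
- E3 → Incumbent plays Soft (best of 9, 4, 0); Entrant gets 6.
- E4 → Incumbent plays Aggressive (best of 3, 3, 6); Entrant gets 3.
Maximizing over 7, 2, 6, 3, Entrant chooses E1. Subgame-perfect outcome: (Aggressive, E1) with payoffs (4, 7).
Under simultaneous play:
Incumbent's best replies: E1→Aggressive; E2→Soft; E3→Soft; E4→Aggressive.
Entrant's best replies: Soft→E3; Moderate→E1; Aggressive→E3.
Only (Soft, E3) has each player best-responding; Nash payoffs (9, 6).
Incumbent earns 4 sequentially versus 9 at the Nash outcome: worse off.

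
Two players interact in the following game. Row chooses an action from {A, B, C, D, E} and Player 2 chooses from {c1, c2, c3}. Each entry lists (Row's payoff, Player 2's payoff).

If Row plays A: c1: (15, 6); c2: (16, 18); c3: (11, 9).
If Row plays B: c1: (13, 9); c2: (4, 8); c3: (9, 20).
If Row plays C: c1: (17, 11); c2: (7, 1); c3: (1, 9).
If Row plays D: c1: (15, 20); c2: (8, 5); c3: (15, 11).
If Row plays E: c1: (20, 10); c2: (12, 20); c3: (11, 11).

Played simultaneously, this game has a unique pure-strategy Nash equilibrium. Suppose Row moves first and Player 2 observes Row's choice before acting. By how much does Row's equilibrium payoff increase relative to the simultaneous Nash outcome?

1

Solve by backward induction (Row leads).
- A: BR = c2, leader payoff 16.
- B: BR = c3, leader payoff 9.
- C: BR = c1, leader payoff 17.
- D: BR = c1, leader payoff 15.
- E: BR = c2, leader payoff 12.
Maximizing over 16, 9, 17, 15, 12, Row chooses C. Subgame-perfect outcome: (C, c1) with payoffs (17, 11).
Now find the simultaneous Nash equilibrium.
Row's best replies: c1→E; c2→A; c3→D.
Player 2's best replies: A→c2; B→c3; C→c1; D→c1; E→c2.
The unique mutual best reply is (A, c2), giving (16, 18).
Row's commitment gain: 17 − 16 = 1.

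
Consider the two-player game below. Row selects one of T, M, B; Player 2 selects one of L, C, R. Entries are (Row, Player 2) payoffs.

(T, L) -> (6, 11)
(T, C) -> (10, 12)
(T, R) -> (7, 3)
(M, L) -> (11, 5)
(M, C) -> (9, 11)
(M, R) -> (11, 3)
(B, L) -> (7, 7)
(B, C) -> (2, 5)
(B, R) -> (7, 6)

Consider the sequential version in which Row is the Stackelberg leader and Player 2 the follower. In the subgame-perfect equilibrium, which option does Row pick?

T

Backward induction with Row moving first.
- T: Player 2 compares 11, 12, 3 and picks C; Row would get 10.
- M: Player 2 compares 5, 11, 3 and picks C; Row would get 9.
- B: Player 2 compares 7, 5, 6 and picks L; Row would get 7.
Maximizing over 10, 9, 7, Row chooses T. Subgame-perfect outcome: (T, C) with payoffs (10, 12).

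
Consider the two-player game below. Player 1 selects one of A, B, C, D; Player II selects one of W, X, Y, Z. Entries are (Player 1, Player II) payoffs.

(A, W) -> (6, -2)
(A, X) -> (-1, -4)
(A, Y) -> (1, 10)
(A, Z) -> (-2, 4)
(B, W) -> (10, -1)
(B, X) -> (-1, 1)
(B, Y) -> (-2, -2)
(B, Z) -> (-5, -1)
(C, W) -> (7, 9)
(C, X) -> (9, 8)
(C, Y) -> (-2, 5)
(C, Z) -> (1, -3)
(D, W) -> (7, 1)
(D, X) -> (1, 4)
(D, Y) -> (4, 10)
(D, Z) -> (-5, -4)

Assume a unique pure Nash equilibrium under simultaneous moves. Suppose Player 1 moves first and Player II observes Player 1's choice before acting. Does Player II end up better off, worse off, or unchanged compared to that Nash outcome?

worse off

Player II best-responds to each possible Player 1 move:
- A: BR = Y, leader payoff 1.
- B: BR = X, leader payoff -1.
- C: BR = W, leader payoff 7.
- D: BR = Y, leader payoff 4.
Among 1, -1, 7, 4, the best is 7 at C. Subgame-perfect outcome: (C, W) with payoffs (7, 9).
Under simultaneous play:
Player 1's best replies: W→B; X→C; Y→D; Z→C.
Player II's best replies: A→Y; B→X; C→W; D→Y.
The unique mutual best reply is (D, Y), giving (4, 10).
Player II earns 9 sequentially versus 10 at the Nash outcome: worse off.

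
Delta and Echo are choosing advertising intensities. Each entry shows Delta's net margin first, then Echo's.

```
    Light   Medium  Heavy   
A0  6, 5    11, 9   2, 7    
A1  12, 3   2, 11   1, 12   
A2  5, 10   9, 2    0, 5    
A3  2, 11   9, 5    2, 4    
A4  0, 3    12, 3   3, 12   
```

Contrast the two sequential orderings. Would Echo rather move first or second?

first

If Delta leads: Echo's best replies are A0→Medium, A1→Heavy, A2→Light, A3→Light, A4→Heavy; Delta's induced payoffs 11, 1, 5, 2, 3; outcome (A0, Medium), payoffs (11, 9).
If Echo leads: Delta's best replies are Light→A1, Medium→A4, Heavy→A4; Echo's induced payoffs 3, 3, 12; outcome (A4, Heavy), payoffs (3, 12).
Echo gets 12 moving first and 9 moving second, so Echo prefers to move first.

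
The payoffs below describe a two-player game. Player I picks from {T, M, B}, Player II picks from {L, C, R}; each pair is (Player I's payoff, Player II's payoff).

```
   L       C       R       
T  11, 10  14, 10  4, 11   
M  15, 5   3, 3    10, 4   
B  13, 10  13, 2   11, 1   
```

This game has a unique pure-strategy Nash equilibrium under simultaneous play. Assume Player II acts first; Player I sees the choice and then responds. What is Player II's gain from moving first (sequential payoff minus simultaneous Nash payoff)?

5

Solve by backward induction (Player II leads).
- L: Player I compares 11, 15, 13 and picks M; Player II would get 5.
- C: Player I compares 14, 3, 13 and picks T; Player II would get 10.
- R: Player I compares 4, 10, 11 and picks B; Player II would get 1.
Among 5, 10, 1, the best is 10 at C. Subgame-perfect outcome: (T, C) with payoffs (14, 10).
For the simultaneous game, intersect best replies.
Player I's best replies: L→M; C→T; R→B.
Player II's best replies: T→R; M→L; B→L.
The unique mutual best reply is (M, L), giving (15, 5).
Player II's commitment gain: 10 − 5 = 5.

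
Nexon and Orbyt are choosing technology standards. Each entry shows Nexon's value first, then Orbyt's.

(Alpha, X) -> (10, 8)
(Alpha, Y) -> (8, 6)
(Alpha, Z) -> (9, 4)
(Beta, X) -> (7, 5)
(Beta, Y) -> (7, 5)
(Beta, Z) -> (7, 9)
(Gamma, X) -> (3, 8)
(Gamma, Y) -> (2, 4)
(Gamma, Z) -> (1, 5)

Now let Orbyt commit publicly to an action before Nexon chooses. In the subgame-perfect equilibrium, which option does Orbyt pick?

Work backward from Nexon's decision.
- X: BR = Alpha, leader payoff 8.
- Y: BR = Alpha, leader payoff 6.
- Z: BR = Alpha, leader payoff 4.
Among 8, 6, 4, the best is 8 at X. Subgame-perfect outcome: (Alpha, X) with payoffs (10, 8).

X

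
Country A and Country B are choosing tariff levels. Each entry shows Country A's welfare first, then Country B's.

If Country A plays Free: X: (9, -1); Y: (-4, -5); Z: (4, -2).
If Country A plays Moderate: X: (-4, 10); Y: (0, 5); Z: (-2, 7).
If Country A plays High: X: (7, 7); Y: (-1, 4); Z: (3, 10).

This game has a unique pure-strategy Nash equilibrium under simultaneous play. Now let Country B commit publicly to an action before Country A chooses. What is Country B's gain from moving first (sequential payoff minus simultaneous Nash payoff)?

6

Solve by backward induction (Country B leads).
- X: Country A compares 9, -4, 7 and picks Free; Country B would get -1.
- Y: Country A compares -4, 0, -1 and picks Moderate; Country B would get 5.
- Z: Country A compares 4, -2, 3 and picks Free; Country B would get -2.
Maximizing over -1, 5, -2, Country B chooses Y. Subgame-perfect outcome: (Moderate, Y) with payoffs (0, 5).
Under simultaneous play:
Country A's best replies: X→Free; Y→Moderate; Z→Free.
Country B's best replies: Free→X; Moderate→X; High→Z.
The unique mutual best reply is (Free, X), giving (9, -1).
Country B's commitment gain: 5 − -1 = 6.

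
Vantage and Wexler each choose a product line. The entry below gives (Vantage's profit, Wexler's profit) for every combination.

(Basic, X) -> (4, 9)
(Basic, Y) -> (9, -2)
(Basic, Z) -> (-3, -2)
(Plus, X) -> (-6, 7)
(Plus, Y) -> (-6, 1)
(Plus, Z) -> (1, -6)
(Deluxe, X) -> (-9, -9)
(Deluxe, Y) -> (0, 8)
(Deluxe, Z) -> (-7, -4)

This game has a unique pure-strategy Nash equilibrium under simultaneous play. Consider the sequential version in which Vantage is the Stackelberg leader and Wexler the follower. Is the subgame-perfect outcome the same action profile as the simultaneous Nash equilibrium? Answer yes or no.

yes

Solve by backward induction (Vantage leads).
- Basic: Wexler compares 9, -2, -2 and picks X; Vantage would get 4.
- Plus: Wexler compares 7, 1, -6 and picks X; Vantage would get -6.
- Deluxe: Wexler compares -9, 8, -4 and picks Y; Vantage would get 0.
Vantage's induced payoffs are 4, -6, 0, so Vantage commits to Basic. Subgame-perfect outcome: (Basic, X) with payoffs (4, 9).
Now find the simultaneous Nash equilibrium.
Vantage's best replies: X→Basic; Y→Basic; Z→Plus.
Wexler's best replies: Basic→X; Plus→X; Deluxe→Y.
Only (Basic, X) has each player best-responding; Nash payoffs (4, 9).
Sequential outcome (Basic, X) coincides with the Nash profile (Basic, X).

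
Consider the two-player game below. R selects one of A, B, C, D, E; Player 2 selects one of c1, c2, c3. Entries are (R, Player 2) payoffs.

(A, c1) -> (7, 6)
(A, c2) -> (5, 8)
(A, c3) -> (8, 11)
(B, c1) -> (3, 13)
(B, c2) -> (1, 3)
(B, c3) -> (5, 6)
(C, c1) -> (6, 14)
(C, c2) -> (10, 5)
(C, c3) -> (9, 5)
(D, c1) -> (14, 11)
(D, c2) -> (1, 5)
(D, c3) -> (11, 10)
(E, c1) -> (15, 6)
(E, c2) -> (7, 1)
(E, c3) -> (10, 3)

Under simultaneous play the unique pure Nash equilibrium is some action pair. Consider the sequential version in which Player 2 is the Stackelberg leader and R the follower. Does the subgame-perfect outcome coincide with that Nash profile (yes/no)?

Solve by backward induction (Player 2 leads).
- c1: R compares 7, 3, 6, 14, 15 and picks E; Player 2 would get 6.
- c2: R compares 5, 1, 10, 1, 7 and picks C; Player 2 would get 5.
- c3: R compares 8, 5, 9, 11, 10 and picks D; Player 2 would get 10.
Among 6, 5, 10, the best is 10 at c3. Subgame-perfect outcome: (D, c3) with payoffs (11, 10).
Now find the simultaneous Nash equilibrium.
R's best replies: c1→E; c2→C; c3→D.
Player 2's best replies: A→c3; B→c1; C→c1; D→c1; E→c1.
The unique mutual best reply is (E, c1), giving (15, 6).
Sequential outcome (D, c3) differs from the Nash profile (E, c1).

no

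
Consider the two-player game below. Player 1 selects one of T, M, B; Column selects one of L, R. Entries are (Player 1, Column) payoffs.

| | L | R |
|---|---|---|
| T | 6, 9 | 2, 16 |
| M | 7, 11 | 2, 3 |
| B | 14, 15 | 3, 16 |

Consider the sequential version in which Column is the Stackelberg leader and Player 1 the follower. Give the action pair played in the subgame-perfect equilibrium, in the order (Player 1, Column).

Solve by backward induction (Column leads).
- L: Player 1 compares 6, 7, 14 and picks B; Column would get 15.
- R: Player 1 compares 2, 2, 3 and picks B; Column would get 16.
Among 15, 16, the best is 16 at R. Subgame-perfect outcome: (B, R) with payoffs (3, 16).

(B, R)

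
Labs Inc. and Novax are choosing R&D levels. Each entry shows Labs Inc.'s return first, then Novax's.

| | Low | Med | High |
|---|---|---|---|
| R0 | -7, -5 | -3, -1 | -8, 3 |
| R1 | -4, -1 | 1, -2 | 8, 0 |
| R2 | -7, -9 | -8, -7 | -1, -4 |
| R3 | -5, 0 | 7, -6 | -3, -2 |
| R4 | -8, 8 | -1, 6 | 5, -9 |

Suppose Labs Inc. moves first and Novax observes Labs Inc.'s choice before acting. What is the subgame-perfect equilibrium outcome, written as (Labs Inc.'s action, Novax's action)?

(R1, High)

Backward induction with Labs Inc. moving first.
- R0: BR = High, leader payoff -8.
- R1: BR = High, leader payoff 8.
- R2: BR = High, leader payoff -1.
- R3: BR = Low, leader payoff -5.
- R4: BR = Low, leader payoff -8.
Labs Inc.'s induced payoffs are -8, 8, -1, -5, -8, so Labs Inc. commits to R1. Subgame-perfect outcome: (R1, High) with payoffs (8, 0).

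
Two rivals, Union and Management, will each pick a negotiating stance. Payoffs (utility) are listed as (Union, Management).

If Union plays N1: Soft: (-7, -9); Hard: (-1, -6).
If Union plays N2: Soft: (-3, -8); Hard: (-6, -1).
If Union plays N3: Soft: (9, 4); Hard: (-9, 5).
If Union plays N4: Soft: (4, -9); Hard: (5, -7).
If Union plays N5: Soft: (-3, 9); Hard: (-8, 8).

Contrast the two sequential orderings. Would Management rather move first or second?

first

If Union leads: Management's best replies are N1→Hard, N2→Hard, N3→Hard, N4→Hard, N5→Soft; Union's induced payoffs -1, -6, -9, 5, -3; outcome (N4, Hard), payoffs (5, -7).
If Management leads: Union's best replies are Soft→N3, Hard→N4; Management's induced payoffs 4, -7; outcome (N3, Soft), payoffs (9, 4).
Management gets 4 moving first and -7 moving second, so Management prefers to move first.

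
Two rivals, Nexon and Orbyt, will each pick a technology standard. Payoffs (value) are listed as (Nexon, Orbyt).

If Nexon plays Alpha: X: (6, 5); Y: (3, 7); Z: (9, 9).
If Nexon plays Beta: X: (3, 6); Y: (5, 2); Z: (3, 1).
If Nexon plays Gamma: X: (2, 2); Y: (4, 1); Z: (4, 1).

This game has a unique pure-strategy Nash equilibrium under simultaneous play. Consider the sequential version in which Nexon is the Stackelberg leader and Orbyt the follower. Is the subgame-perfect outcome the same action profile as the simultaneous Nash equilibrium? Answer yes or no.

Orbyt best-responds to each possible Nexon move:
- Alpha → Orbyt plays Z (best of 5, 7, 9); Nexon gets 9.
- Beta → Orbyt plays X (best of 6, 2, 1); Nexon gets 3.
- Gamma → Orbyt plays X (best of 2, 1, 1); Nexon gets 2.
Maximizing over 9, 3, 2, Nexon chooses Alpha. Subgame-perfect outcome: (Alpha, Z) with payoffs (9, 9).
Now find the simultaneous Nash equilibrium.
Nexon's best replies: X→Alpha; Y→Beta; Z→Alpha.
Orbyt's best replies: Alpha→Z; Beta→X; Gamma→X.
The unique mutual best reply is (Alpha, Z), giving (9, 9).
Sequential outcome (Alpha, Z) coincides with the Nash profile (Alpha, Z).

yes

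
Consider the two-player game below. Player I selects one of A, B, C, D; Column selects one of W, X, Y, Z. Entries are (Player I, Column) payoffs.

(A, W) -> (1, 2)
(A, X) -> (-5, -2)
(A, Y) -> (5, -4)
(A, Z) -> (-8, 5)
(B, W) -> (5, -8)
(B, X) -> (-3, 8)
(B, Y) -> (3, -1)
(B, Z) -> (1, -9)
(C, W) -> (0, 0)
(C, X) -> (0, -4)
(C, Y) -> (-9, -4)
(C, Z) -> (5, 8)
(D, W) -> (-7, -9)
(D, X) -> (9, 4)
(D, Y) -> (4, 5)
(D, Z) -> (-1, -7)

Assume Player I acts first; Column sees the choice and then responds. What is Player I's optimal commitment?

Work backward from Column's decision.
- A → Column plays Z (best of 2, -2, -4, 5); Player I gets -8.
- B → Column plays X (best of -8, 8, -1, -9); Player I gets -3.
- C → Column plays Z (best of 0, -4, -4, 8); Player I gets 5.
- D → Column plays Y (best of -9, 4, 5, -7); Player I gets 4.
Player I's induced payoffs are -8, -3, 5, 4, so Player I commits to C. Subgame-perfect outcome: (C, Z) with payoffs (5, 8).

C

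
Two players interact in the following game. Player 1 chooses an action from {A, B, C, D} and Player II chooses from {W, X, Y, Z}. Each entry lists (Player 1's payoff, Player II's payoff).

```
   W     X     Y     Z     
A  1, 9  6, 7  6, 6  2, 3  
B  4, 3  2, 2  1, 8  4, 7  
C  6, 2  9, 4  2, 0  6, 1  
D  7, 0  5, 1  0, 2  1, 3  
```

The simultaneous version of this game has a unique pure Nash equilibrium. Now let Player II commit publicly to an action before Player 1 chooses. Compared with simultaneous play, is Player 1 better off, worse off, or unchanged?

worse off

Work backward from Player 1's decision.
- W: Player 1 compares 1, 4, 6, 7 and picks D; Player II would get 0.
- X: Player 1 compares 6, 2, 9, 5 and picks C; Player II would get 4.
- Y: Player 1 compares 6, 1, 2, 0 and picks A; Player II would get 6.
- Z: Player 1 compares 2, 4, 6, 1 and picks C; Player II would get 1.
Among 0, 4, 6, 1, the best is 6 at Y. Subgame-perfect outcome: (A, Y) with payoffs (6, 6).
Now find the simultaneous Nash equilibrium.
Player 1's best replies: W→D; X→C; Y→A; Z→C.
Player II's best replies: A→W; B→Y; C→X; D→Z.
The unique mutual best reply is (C, X), giving (9, 4).
Player 1 earns 6 sequentially versus 9 at the Nash outcome: worse off.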